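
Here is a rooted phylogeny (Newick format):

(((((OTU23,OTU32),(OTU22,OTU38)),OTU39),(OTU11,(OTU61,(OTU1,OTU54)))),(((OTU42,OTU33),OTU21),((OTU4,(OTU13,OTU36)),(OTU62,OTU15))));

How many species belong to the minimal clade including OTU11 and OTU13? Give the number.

The MRCA of OTU11 and OTU13 is the root, so the clade is the entire tree.
That clade contains 17 terminal taxa: OTU1, OTU11, OTU13, OTU15, OTU21, OTU22, OTU23, OTU32, OTU33, OTU36, OTU38, OTU39, OTU4, OTU42, OTU54, OTU61, OTU62.

17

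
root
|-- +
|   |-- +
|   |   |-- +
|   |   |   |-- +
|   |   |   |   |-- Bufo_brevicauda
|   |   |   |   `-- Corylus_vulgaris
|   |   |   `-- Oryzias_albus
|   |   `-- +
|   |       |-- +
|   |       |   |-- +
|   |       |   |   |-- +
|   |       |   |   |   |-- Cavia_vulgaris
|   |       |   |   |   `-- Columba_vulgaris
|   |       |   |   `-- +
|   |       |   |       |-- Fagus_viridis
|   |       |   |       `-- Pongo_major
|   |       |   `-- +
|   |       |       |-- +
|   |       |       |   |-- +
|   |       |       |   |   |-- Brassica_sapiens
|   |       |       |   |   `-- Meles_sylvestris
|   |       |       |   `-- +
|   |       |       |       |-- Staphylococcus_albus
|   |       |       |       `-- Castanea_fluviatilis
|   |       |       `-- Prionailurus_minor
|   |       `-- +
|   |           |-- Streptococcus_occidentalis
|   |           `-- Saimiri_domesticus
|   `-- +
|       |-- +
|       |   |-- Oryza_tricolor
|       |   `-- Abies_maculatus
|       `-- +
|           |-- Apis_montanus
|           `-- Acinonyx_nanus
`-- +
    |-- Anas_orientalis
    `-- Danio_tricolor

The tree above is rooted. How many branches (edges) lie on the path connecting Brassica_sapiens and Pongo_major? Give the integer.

The MRCA of Brassica_sapiens and Pongo_major is the node subtending (((Cavia_vulgaris,Columba_vulgaris),(Fagus_viridis,Pongo_major)),(((Brassica_sapiens,Meles_sylvestris),(Staphylococcus_albus,Castanea_fluviatilis)),Prionailurus_minor)).
From Brassica_sapiens up to that node: 4 branches. From Pongo_major up to the same node: 3 branches. Total: 4 + 3 = 7.

7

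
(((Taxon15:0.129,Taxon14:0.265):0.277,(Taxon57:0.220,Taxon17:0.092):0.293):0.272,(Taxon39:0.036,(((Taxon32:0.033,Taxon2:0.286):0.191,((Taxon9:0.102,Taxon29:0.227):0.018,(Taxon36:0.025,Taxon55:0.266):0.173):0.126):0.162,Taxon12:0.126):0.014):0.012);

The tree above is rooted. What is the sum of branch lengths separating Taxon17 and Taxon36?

The path runs Taxon17 → … → MRCA → … → Taxon36; the MRCA is the root of the tree.
Branch lengths along that path: 0.092 + 0.293 + 0.272 + 0.012 + 0.014 + 0.162 + 0.126 + 0.173 + 0.025 = 1.169.

1.169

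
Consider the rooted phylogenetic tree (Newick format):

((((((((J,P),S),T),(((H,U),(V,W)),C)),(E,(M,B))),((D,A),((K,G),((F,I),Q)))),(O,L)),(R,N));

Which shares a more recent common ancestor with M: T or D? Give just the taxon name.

T

The MRCA of M and T subtends (((((J,P),S),T),(((H,U),(V,W)),C)),(E,(M,B))) (12 taxa).
The MRCA of M and D subtends ((((((J,P),S),T),(((H,U),(V,W)),C)),(E,(M,B))),((D,A),((K,G),((F,I),Q)))) (19 taxa).
The first is nested inside the second, so M shares a more recent common ancestor with T.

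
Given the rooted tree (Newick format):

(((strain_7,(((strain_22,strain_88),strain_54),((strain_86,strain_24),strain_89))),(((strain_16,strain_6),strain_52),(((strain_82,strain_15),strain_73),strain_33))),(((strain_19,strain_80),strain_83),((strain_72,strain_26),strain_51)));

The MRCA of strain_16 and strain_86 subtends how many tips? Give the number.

The MRCA of strain_16 and strain_86 is the node subtending ((strain_7,(((strain_22,strain_88),strain_54),((strain_86,strain_24),strain_89))),(((strain_16,strain_6),strain_52),(((strain_82,strain_15),strain_73),strain_33))).
That clade contains 14 terminal taxa: strain_15, strain_16, strain_22, strain_24, strain_33, strain_52, strain_54, strain_6, strain_7, strain_73, strain_82, strain_86, strain_88, strain_89.

14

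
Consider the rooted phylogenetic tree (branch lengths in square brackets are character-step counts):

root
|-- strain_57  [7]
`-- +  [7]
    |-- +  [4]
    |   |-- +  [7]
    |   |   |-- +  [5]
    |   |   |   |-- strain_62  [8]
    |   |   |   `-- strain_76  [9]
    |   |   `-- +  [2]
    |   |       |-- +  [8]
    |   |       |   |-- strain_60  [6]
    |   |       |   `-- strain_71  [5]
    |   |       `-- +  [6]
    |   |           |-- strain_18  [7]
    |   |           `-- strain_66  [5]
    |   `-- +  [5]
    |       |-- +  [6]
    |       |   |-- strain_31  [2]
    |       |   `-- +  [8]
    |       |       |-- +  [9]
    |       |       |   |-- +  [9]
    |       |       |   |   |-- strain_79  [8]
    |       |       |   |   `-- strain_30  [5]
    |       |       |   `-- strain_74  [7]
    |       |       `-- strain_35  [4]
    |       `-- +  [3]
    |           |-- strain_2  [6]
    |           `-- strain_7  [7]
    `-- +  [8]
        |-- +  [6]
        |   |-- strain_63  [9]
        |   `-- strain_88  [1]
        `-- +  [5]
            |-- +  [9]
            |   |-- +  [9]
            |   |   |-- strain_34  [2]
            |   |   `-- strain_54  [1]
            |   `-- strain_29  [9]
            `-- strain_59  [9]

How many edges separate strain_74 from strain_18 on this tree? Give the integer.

The MRCA of strain_74 and strain_18 is the node subtending (((strain_62,strain_76),((strain_60,strain_71),(strain_18,strain_66))),((strain_31,(((strain_79,strain_30),strain_74),strain_35)),(strain_2,strain_7))).
From strain_74 up to that node: 5 branches. From strain_18 up to the same node: 4 branches. Total: 5 + 4 = 9.

9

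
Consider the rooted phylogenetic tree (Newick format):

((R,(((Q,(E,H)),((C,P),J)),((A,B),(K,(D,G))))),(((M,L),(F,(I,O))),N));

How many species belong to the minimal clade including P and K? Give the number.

11

The MRCA of P and K is the node subtending (((Q,(E,H)),((C,P),J)),((A,B),(K,(D,G)))).
That clade contains 11 terminal taxa: A, B, C, D, E, G, H, J, K, P, Q.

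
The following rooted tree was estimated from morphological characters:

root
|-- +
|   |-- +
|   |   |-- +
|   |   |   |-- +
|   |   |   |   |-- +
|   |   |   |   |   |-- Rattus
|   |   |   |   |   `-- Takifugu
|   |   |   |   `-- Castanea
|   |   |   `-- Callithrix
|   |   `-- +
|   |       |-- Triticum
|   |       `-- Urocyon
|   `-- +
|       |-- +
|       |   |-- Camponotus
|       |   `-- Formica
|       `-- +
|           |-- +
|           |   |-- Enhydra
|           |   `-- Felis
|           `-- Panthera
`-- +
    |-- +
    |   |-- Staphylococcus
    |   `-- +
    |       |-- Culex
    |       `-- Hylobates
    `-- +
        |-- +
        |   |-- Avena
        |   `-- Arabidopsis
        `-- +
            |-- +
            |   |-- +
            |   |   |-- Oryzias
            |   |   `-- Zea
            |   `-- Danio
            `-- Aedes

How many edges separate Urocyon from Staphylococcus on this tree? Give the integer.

7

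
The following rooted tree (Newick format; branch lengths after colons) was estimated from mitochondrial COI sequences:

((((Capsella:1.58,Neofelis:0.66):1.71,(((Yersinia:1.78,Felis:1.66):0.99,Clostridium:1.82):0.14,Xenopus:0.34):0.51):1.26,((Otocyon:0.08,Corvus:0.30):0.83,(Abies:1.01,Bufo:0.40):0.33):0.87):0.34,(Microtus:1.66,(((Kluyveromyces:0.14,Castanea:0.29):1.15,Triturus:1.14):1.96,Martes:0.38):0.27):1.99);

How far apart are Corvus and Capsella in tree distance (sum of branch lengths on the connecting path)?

6.55

The path runs Corvus → … → MRCA → … → Capsella; the MRCA is the node subtending (((Capsella,Neofelis),(((Yersinia,Felis),Clostridium),Xenopus)),((Otocyon,Corvus),(Abies,Bufo))).
Branch lengths along that path: 0.30 + 0.83 + 0.87 + 1.26 + 1.71 + 1.58 = 6.55.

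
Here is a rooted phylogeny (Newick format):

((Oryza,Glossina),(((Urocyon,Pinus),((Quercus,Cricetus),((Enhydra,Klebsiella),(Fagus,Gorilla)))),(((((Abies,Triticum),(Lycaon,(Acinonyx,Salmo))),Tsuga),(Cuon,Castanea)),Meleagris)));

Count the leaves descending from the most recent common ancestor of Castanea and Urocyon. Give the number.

17

The MRCA of Castanea and Urocyon is the node subtending (((Urocyon,Pinus),((Quercus,Cricetus),((Enhydra,Klebsiella),(Fagus,Gorilla)))),(((((Abies,Triticum),(Lycaon,(Acinonyx,Salmo))),Tsuga),(Cuon,Castanea)),Meleagris)).
That clade contains 17 terminal taxa: Abies, Acinonyx, Castanea, Cricetus, Cuon, Enhydra, Fagus, Gorilla, Klebsiella, Lycaon, Meleagris, Pinus, Quercus, Salmo, Triticum, Tsuga, Urocyon.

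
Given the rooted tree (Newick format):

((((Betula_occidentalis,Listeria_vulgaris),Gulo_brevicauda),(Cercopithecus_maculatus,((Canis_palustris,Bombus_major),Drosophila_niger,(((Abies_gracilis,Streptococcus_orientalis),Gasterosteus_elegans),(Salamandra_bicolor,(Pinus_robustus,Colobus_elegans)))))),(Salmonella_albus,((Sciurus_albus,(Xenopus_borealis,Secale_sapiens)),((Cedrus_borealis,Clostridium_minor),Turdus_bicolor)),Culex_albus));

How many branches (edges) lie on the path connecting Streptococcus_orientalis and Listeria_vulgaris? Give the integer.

9

The MRCA of Streptococcus_orientalis and Listeria_vulgaris is the node subtending (((Betula_occidentalis,Listeria_vulgaris),Gulo_brevicauda),(Cercopithecus_maculatus,((Canis_palustris,Bombus_major),Drosophila_niger,(((Abies_gracilis,Streptococcus_orientalis),Gasterosteus_elegans),(Salamandra_bicolor,(Pinus_robustus,Colobus_elegans)))))).
From Streptococcus_orientalis up to that node: 6 branches. From Listeria_vulgaris up to the same node: 3 branches. Total: 6 + 3 = 9.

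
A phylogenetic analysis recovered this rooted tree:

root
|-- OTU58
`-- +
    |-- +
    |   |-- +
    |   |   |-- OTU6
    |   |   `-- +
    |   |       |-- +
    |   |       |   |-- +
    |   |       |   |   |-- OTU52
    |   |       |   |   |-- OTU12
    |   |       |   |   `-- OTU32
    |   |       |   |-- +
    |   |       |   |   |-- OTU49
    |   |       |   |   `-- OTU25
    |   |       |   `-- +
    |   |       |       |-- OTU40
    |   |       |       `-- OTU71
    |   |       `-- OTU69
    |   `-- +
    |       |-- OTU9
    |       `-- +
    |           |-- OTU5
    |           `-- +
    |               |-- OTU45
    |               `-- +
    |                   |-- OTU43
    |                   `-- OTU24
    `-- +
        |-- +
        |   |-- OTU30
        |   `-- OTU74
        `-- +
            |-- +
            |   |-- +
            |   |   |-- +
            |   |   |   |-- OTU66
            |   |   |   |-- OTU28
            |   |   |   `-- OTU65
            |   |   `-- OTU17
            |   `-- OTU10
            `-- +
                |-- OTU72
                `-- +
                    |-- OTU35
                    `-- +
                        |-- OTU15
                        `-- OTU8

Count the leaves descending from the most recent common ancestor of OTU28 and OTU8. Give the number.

9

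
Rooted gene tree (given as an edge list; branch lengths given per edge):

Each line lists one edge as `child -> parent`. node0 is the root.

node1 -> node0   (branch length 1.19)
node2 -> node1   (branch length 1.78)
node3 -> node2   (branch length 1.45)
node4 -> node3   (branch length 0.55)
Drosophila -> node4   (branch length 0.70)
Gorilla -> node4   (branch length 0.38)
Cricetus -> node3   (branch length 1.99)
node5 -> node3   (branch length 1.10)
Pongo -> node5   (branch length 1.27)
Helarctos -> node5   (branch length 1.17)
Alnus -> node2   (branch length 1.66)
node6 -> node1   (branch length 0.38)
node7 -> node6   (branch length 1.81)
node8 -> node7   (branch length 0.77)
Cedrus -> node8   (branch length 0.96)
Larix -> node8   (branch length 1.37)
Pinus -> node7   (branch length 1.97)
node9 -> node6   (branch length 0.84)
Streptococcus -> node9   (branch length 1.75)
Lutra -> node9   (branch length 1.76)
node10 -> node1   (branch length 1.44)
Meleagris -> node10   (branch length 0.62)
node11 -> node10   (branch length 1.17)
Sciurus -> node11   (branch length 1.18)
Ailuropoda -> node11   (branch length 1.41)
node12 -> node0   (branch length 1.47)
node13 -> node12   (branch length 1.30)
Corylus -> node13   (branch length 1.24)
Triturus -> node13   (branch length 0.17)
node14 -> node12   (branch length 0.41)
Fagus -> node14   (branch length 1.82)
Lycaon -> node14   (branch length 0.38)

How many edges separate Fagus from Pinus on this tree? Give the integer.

7

The MRCA of Fagus and Pinus is the root of the tree.
From Fagus up to that node: 3 branches. From Pinus up to the same node: 4 branches. Total: 3 + 4 = 7.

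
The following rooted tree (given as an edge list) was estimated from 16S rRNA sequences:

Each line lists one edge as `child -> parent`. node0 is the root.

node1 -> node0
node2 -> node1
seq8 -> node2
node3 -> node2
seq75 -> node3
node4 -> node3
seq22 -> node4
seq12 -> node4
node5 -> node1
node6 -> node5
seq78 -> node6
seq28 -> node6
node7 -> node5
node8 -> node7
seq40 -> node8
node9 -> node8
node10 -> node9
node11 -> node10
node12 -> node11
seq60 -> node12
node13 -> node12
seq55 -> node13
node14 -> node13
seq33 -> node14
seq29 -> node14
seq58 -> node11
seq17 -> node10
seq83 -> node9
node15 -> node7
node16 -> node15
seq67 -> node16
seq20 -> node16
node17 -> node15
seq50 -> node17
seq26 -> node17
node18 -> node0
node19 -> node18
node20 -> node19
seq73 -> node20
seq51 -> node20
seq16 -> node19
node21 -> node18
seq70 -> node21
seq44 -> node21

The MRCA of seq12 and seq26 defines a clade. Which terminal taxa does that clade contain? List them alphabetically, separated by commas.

seq12, seq17, seq20, seq22, seq26, seq28, seq29, seq33, seq40, seq50, seq55, seq58, seq60, seq67, seq75, seq78, seq8, seq83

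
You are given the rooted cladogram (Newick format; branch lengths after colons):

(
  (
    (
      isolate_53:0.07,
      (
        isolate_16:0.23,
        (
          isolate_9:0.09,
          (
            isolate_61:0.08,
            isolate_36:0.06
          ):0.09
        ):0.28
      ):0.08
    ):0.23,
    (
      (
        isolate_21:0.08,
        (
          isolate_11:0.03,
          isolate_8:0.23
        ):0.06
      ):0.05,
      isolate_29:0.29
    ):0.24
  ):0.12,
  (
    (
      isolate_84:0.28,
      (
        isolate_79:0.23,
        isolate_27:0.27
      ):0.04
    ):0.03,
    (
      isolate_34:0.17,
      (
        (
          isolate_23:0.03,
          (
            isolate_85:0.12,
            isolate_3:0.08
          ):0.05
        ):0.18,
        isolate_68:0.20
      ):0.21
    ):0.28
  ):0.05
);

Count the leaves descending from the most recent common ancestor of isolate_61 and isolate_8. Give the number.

9

The MRCA of isolate_61 and isolate_8 is the node subtending ((isolate_53,(isolate_16,(isolate_9,(isolate_61,isolate_36)))),((isolate_21,(isolate_11,isolate_8)),isolate_29)).
That clade contains 9 terminal taxa: isolate_11, isolate_16, isolate_21, isolate_29, isolate_36, isolate_53, isolate_61, isolate_8, isolate_9.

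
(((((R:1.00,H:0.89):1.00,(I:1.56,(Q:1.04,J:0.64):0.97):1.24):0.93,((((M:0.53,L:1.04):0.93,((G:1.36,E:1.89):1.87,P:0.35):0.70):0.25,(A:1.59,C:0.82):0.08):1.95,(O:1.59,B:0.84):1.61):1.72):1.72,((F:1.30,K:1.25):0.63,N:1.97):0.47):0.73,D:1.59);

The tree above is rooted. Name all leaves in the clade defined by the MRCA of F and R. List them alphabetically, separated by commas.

Tracing F: it sits inside (F,K).
Tracing R: it sits inside (R,H).
The smallest clade enclosing both is ((((R,H),(I,(Q,J))),((((M,L),((G,E),P)),(A,C)),(O,B))),((F,K),N)); the answer is its 17 terminal taxa in alphabetical order.

A, B, C, E, F, G, H, I, J, K, L, M, N, O, P, Q, R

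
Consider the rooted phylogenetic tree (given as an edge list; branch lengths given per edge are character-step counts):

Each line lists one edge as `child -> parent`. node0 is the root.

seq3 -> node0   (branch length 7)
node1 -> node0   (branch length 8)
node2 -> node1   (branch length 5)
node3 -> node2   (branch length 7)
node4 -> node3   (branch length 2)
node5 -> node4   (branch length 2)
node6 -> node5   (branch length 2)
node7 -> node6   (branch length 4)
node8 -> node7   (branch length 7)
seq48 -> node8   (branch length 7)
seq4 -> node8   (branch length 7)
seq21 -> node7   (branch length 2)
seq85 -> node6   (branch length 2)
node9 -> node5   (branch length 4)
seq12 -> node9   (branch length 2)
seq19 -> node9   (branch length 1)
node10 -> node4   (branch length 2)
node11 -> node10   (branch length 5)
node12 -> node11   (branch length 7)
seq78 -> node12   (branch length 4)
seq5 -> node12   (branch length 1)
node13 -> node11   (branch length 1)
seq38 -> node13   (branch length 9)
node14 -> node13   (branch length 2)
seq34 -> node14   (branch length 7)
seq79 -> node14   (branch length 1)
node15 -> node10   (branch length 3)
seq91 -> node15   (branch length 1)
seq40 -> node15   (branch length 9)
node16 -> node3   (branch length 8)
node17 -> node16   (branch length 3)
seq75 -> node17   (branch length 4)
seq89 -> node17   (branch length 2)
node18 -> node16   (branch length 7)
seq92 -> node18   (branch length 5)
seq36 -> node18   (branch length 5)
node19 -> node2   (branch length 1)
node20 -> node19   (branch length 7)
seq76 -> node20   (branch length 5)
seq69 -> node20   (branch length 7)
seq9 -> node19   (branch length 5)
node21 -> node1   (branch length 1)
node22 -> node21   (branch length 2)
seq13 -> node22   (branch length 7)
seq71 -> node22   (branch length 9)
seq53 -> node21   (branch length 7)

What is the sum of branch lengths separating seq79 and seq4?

33

The path runs seq79 → … → MRCA → … → seq4; the MRCA is the node subtending (((((seq48,seq4),seq21),seq85),(seq12,seq19)),(((seq78,seq5),(seq38,(seq34,seq79))),(seq91,seq40))).
Branch lengths along that path: 1 + 2 + 1 + 5 + 2 + 2 + 2 + 4 + 7 + 7 = 33.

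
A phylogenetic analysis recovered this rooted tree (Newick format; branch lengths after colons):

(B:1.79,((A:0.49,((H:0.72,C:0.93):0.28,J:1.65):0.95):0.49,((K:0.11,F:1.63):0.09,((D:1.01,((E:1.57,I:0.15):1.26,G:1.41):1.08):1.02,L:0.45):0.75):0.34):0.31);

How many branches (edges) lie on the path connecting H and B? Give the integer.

The MRCA of H and B is the root of the tree.
From H up to that node: 5 branches. From B up to the same node: 1 branch. Total: 5 + 1 = 6.

6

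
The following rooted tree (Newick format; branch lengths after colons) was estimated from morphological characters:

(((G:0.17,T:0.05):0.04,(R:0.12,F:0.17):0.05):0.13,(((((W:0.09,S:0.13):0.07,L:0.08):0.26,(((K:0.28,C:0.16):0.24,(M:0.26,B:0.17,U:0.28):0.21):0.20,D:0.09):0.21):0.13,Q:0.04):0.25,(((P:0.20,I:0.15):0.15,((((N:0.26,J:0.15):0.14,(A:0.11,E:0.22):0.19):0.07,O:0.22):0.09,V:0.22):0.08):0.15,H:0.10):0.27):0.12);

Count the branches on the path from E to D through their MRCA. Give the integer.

11

The MRCA of E and D is the node subtending (((((W,S),L),(((K,C),(M,B,U)),D)),Q),(((P,I),((((N,J),(A,E)),O),V)),H)).
From E up to that node: 7 branches. From D up to the same node: 4 branches. Total: 7 + 4 = 11.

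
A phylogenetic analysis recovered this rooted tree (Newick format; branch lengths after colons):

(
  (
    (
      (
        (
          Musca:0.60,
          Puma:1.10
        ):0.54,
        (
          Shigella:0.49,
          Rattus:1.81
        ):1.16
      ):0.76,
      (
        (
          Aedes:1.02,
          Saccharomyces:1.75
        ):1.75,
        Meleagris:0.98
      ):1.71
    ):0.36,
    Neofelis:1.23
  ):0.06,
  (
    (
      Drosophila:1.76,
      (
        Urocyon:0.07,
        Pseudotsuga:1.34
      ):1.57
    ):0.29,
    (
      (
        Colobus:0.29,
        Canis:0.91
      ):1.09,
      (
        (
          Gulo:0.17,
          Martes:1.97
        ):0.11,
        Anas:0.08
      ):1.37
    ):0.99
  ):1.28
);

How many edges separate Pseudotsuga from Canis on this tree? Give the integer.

6

The MRCA of Pseudotsuga and Canis is the node subtending ((Drosophila,(Urocyon,Pseudotsuga)),((Colobus,Canis),((Gulo,Martes),Anas))).
From Pseudotsuga up to that node: 3 branches. From Canis up to the same node: 3 branches. Total: 3 + 3 = 6.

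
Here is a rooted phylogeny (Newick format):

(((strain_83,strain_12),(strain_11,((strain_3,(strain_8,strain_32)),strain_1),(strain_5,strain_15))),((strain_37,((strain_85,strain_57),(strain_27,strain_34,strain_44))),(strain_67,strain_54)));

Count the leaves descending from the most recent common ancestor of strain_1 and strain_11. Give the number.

7

The MRCA of strain_1 and strain_11 is the node subtending (strain_11,((strain_3,(strain_8,strain_32)),strain_1),(strain_5,strain_15)).
That clade contains 7 terminal taxa: strain_1, strain_11, strain_15, strain_3, strain_32, strain_5, strain_8.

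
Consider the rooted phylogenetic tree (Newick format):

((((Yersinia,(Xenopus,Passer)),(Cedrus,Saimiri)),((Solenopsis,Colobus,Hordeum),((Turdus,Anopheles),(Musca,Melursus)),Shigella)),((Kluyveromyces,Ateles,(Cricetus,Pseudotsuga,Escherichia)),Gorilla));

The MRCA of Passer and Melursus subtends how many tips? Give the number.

The MRCA of Passer and Melursus is the node subtending (((Yersinia,(Xenopus,Passer)),(Cedrus,Saimiri)),((Solenopsis,Colobus,Hordeum),((Turdus,Anopheles),(Musca,Melursus)),Shigella)).
That clade contains 13 terminal taxa: Anopheles, Cedrus, Colobus, Hordeum, Melursus, Musca, Passer, Saimiri, Shigella, Solenopsis, Turdus, Xenopus, Yersinia.

13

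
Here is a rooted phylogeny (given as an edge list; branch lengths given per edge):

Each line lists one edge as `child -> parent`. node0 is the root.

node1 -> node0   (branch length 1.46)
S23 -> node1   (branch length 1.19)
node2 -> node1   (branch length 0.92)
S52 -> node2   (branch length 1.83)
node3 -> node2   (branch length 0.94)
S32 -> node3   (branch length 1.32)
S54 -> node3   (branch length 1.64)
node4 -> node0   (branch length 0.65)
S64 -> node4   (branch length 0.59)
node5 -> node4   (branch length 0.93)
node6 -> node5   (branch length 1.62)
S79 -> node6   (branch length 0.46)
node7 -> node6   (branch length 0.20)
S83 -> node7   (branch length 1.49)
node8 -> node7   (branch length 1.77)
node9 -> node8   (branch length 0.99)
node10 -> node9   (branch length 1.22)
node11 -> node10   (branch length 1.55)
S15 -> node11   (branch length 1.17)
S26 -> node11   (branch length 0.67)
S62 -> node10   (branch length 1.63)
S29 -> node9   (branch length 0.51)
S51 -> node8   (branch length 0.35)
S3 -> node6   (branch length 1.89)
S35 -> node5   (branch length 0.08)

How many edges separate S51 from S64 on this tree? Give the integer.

6

The MRCA of S51 and S64 is the node subtending (S64,((S79,(S83,((((S15,S26),S62),S29),S51)),S3),S35)).
From S51 up to that node: 5 branches. From S64 up to the same node: 1 branch. Total: 5 + 1 = 6.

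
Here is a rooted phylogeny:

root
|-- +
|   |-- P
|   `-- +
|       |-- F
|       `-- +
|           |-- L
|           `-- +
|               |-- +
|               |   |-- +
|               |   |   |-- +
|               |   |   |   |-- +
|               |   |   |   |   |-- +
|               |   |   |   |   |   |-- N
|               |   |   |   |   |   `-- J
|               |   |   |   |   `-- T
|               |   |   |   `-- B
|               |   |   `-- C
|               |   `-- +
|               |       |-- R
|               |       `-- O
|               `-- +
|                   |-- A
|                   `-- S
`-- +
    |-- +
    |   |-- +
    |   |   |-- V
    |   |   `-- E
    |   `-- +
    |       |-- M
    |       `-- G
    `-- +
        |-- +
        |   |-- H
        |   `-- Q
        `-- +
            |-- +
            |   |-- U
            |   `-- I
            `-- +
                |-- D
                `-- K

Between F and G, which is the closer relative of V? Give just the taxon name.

The MRCA of V and G subtends ((V,E),(M,G)) (4 taxa).
The MRCA of V and F is the root, subtending the entire tree (22 taxa).
The first is nested inside the second, so V shares a more recent common ancestor with G.

G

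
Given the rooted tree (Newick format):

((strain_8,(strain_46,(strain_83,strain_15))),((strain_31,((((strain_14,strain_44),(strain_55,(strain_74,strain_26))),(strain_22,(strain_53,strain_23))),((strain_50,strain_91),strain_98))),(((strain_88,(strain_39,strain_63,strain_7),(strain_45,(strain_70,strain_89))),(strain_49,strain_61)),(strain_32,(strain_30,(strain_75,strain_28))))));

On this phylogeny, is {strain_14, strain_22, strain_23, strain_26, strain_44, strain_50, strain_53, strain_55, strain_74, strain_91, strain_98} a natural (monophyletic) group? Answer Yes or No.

Yes

The most recent common ancestor of these taxa subtends ((((strain_14,strain_44),(strain_55,(strain_74,strain_26))),(strain_22,(strain_53,strain_23))),((strain_50,strain_91),strain_98)).
That clade has exactly 11 tips — every listed taxon and nothing else — so the group is monophyletic.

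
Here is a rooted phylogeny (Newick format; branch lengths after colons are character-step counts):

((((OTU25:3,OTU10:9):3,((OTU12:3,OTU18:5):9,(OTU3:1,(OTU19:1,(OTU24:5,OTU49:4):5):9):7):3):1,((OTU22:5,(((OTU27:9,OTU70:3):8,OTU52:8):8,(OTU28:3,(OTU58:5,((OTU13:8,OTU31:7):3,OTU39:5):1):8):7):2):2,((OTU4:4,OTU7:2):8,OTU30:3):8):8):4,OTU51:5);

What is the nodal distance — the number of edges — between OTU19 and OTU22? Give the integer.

8

The MRCA of OTU19 and OTU22 is the node subtending (((OTU25,OTU10),((OTU12,OTU18),(OTU3,(OTU19,(OTU24,OTU49))))),((OTU22,(((OTU27,OTU70),OTU52),(OTU28,(OTU58,((OTU13,OTU31),OTU39))))),((OTU4,OTU7),OTU30))).
From OTU19 up to that node: 5 branches. From OTU22 up to the same node: 3 branches. Total: 5 + 3 = 8.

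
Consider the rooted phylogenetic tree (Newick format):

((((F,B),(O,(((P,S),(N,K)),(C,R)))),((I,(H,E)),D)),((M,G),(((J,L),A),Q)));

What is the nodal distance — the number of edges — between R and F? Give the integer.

The MRCA of R and F is the node subtending ((F,B),(O,(((P,S),(N,K)),(C,R)))).
From R up to that node: 4 branches. From F up to the same node: 2 branches. Total: 4 + 2 = 6.

6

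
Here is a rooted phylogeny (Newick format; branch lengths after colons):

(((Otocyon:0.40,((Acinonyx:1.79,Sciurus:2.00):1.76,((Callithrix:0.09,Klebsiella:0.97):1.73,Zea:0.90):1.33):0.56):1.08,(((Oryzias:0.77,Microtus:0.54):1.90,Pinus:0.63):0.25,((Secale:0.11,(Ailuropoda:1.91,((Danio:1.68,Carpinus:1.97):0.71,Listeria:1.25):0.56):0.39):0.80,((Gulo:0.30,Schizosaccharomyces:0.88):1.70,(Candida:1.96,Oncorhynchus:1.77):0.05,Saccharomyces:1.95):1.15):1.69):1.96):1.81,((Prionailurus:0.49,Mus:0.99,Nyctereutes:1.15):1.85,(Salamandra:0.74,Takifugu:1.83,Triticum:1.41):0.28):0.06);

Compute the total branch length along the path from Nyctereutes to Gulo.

11.67

The path runs Nyctereutes → … → MRCA → … → Gulo; the MRCA is the root of the tree.
Branch lengths along that path: 1.15 + 1.85 + 0.06 + 1.81 + 1.96 + 1.69 + 1.15 + 1.70 + 0.30 = 11.67.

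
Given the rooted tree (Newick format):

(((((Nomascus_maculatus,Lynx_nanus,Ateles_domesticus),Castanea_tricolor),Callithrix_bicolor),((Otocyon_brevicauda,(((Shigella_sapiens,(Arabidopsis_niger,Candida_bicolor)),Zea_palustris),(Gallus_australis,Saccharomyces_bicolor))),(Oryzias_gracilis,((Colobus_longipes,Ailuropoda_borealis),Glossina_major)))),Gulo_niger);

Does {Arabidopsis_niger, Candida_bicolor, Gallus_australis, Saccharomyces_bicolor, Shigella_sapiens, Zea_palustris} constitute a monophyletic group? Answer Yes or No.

The most recent common ancestor of these taxa subtends (((Shigella_sapiens,(Arabidopsis_niger,Candida_bicolor)),Zea_palustris),(Gallus_australis,Saccharomyces_bicolor)).
That clade has exactly 6 tips — every listed taxon and nothing else — so the group is monophyletic.

Yes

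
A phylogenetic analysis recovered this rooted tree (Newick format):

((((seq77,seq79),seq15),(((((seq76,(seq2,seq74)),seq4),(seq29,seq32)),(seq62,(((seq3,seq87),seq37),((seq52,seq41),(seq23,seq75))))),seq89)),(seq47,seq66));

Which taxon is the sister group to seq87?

seq3

seq87 attaches to the tree at the node subtending (seq3,seq87).
The other lineage descending from that same node — the sister group — is the single tip seq3.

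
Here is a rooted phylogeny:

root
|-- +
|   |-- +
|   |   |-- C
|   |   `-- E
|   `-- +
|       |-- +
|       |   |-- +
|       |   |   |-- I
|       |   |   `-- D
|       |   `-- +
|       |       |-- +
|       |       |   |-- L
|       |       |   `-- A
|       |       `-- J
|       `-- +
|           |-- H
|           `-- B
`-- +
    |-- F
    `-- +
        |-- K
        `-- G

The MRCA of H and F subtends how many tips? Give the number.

12

The MRCA of H and F is the root, so the clade is the entire tree.
That clade contains 12 terminal taxa: A, B, C, D, E, F, G, H, I, J, K, L.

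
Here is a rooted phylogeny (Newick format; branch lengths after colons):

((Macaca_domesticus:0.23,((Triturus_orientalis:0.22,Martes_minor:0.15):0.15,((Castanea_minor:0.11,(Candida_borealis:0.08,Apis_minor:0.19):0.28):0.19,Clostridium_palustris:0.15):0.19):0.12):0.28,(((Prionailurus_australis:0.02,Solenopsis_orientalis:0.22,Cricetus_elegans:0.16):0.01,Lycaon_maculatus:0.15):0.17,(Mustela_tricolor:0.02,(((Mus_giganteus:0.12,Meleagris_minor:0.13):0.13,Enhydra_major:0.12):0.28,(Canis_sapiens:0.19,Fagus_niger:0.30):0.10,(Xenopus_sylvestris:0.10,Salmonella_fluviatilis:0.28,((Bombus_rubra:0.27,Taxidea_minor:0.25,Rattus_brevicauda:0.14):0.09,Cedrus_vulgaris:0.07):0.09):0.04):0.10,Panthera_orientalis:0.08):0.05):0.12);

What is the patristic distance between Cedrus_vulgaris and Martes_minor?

The path runs Cedrus_vulgaris → … → MRCA → … → Martes_minor; the MRCA is the root of the tree.
Branch lengths along that path: 0.07 + 0.09 + 0.04 + 0.10 + 0.05 + 0.12 + 0.28 + 0.12 + 0.15 + 0.15 = 1.17.

1.17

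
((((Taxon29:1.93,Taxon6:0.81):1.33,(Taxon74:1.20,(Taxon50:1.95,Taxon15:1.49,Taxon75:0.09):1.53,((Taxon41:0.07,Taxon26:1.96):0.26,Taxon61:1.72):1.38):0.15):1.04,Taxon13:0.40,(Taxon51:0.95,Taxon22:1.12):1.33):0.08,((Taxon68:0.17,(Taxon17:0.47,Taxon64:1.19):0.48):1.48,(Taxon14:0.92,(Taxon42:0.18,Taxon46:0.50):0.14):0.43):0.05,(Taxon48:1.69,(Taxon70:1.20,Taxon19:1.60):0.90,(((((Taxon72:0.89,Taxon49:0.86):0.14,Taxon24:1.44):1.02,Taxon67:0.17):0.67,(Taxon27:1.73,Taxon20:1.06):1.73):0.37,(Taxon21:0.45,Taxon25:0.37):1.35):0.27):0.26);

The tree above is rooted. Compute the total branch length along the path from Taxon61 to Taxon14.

The path runs Taxon61 → … → MRCA → … → Taxon14; the MRCA is the root of the tree.
Branch lengths along that path: 1.72 + 1.38 + 0.15 + 1.04 + 0.08 + 0.05 + 0.43 + 0.92 = 5.77.

5.77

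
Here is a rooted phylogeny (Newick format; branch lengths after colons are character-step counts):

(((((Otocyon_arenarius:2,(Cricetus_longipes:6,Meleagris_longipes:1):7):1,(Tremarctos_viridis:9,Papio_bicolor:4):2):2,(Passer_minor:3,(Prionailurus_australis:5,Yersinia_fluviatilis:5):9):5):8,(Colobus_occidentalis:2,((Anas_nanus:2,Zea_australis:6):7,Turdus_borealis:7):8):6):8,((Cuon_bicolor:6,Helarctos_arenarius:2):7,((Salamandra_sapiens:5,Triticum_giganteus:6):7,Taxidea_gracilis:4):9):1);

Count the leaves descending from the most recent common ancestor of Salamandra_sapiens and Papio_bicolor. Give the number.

17

The MRCA of Salamandra_sapiens and Papio_bicolor is the root, so the clade is the entire tree.
That clade contains 17 terminal taxa: Anas_nanus, Colobus_occidentalis, Cricetus_longipes, Cuon_bicolor, Helarctos_arenarius, Meleagris_longipes, Otocyon_arenarius, Papio_bicolor, Passer_minor, Prionailurus_australis, Salamandra_sapiens, Taxidea_gracilis, Tremarctos_viridis, Triticum_giganteus, Turdus_borealis, Yersinia_fluviatilis, Zea_australis.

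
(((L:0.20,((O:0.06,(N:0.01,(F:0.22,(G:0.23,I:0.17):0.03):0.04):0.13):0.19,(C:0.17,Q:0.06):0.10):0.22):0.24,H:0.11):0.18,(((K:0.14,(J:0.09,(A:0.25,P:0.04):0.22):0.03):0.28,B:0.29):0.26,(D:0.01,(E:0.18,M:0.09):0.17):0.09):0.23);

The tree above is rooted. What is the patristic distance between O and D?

The path runs O → … → MRCA → … → D; the MRCA is the root of the tree.
Branch lengths along that path: 0.06 + 0.19 + 0.22 + 0.24 + 0.18 + 0.23 + 0.09 + 0.01 = 1.22.

1.22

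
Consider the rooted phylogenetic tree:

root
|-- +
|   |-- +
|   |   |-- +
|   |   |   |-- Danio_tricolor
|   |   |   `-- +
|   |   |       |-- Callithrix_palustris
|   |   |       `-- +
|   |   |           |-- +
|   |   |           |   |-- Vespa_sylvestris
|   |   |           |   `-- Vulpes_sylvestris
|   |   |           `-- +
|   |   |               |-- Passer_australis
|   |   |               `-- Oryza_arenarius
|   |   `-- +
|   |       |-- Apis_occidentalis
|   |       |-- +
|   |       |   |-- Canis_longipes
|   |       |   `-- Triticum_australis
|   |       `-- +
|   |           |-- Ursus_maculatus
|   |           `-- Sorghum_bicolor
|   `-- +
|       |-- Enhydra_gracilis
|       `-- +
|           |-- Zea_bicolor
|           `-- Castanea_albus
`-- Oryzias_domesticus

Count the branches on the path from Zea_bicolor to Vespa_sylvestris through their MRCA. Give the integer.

The MRCA of Zea_bicolor and Vespa_sylvestris is the node subtending (((Danio_tricolor,(Callithrix_palustris,((Vespa_sylvestris,Vulpes_sylvestris),(Passer_australis,Oryza_arenarius)))),(Apis_occidentalis,(Canis_longipes,Triticum_australis),(Ursus_maculatus,Sorghum_bicolor))),(Enhydra_gracilis,(Zea_bicolor,Castanea_albus))).
From Zea_bicolor up to that node: 3 branches. From Vespa_sylvestris up to the same node: 6 branches. Total: 3 + 6 = 9.

9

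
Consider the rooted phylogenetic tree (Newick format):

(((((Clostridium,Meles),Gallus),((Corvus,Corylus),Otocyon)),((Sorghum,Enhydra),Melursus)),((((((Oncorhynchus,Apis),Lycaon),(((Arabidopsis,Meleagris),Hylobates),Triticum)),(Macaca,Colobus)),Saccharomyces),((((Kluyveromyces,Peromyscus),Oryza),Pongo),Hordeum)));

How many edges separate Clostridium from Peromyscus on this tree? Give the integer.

The MRCA of Clostridium and Peromyscus is the root of the tree.
From Clostridium up to that node: 5 branches. From Peromyscus up to the same node: 6 branches. Total: 5 + 6 = 11.

11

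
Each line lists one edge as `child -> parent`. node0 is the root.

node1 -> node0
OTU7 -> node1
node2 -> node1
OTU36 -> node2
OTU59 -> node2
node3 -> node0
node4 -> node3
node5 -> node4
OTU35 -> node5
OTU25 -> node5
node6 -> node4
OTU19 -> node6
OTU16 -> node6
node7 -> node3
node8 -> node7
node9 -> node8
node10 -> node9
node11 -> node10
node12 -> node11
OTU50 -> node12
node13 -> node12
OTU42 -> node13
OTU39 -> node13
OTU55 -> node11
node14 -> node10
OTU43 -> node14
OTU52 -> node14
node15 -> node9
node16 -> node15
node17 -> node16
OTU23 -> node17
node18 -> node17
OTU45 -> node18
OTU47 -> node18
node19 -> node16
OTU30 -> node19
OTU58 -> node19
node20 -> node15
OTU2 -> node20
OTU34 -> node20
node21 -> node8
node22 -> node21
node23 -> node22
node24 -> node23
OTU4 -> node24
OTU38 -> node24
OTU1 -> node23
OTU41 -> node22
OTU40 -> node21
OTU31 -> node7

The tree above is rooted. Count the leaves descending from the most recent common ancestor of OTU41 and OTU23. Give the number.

The MRCA of OTU41 and OTU23 is the node subtending (((((OTU50,(OTU42,OTU39)),OTU55),(OTU43,OTU52)),(((OTU23,(OTU45,OTU47)),(OTU30,OTU58)),(OTU2,OTU34))),((((OTU4,OTU38),OTU1),OTU41),OTU40)).
That clade contains 18 terminal taxa: OTU1, OTU2, OTU23, OTU30, OTU34, OTU38, OTU39, OTU4, OTU40, OTU41, OTU42, OTU43, OTU45, OTU47, OTU50, OTU52, OTU55, OTU58.

18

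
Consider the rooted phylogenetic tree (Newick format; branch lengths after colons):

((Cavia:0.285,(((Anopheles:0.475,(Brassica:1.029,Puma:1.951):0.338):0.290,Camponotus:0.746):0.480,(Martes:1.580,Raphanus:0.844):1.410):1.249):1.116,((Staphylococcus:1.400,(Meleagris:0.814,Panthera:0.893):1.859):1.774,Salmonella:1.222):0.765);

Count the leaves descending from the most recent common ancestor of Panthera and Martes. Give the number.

The MRCA of Panthera and Martes is the root, so the clade is the entire tree.
That clade contains 11 terminal taxa: Anopheles, Brassica, Camponotus, Cavia, Martes, Meleagris, Panthera, Puma, Raphanus, Salmonella, Staphylococcus.

11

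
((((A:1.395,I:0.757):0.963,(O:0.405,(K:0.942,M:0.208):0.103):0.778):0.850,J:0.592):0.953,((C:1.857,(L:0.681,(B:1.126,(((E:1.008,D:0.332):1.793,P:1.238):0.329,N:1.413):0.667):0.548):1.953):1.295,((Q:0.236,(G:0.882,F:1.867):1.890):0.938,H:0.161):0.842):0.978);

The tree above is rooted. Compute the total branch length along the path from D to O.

The path runs D → … → MRCA → … → O; the MRCA is the root of the tree.
Branch lengths along that path: 0.332 + 1.793 + 0.329 + 0.667 + 0.548 + 1.953 + 1.295 + 0.978 + 0.953 + 0.850 + 0.778 + 0.405 = 10.881.

10.881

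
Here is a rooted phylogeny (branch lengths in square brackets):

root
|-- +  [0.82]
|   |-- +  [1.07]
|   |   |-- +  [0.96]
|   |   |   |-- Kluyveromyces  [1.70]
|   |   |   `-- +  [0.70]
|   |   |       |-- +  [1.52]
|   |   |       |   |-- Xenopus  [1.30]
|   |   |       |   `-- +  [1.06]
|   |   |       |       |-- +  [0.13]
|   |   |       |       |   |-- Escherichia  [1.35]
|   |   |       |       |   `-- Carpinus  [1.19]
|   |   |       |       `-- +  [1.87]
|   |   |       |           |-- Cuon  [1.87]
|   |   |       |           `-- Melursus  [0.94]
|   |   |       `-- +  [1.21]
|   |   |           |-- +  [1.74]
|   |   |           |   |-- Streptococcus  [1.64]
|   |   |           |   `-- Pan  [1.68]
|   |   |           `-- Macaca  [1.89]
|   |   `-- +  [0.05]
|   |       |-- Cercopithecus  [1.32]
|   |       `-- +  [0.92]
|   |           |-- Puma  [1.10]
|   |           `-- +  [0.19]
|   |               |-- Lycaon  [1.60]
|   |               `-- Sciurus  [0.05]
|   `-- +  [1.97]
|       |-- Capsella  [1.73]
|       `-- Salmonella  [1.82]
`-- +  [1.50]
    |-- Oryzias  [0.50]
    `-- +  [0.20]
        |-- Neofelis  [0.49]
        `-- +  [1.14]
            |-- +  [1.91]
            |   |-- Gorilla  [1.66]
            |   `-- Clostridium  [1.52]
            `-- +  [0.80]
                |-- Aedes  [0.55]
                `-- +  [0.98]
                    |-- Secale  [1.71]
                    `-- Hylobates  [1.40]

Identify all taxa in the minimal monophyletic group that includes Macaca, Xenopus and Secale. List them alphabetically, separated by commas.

Aedes, Capsella, Carpinus, Cercopithecus, Clostridium, Cuon, Escherichia, Gorilla, Hylobates, Kluyveromyces, Lycaon, Macaca, Melursus, Neofelis, Oryzias, Pan, Puma, Salmonella, Sciurus, Secale, Streptococcus, Xenopus

Tracing Macaca: it sits inside ((Streptococcus,Pan),Macaca).
Tracing Xenopus: it sits inside (Xenopus,((Escherichia,Carpinus),(Cuon,Melursus))).
Tracing Secale: it sits inside (Secale,Hylobates).
The smallest clade enclosing all 3 is the whole tree (their MRCA is the root), so the answer is all 22 tips in alphabetical order.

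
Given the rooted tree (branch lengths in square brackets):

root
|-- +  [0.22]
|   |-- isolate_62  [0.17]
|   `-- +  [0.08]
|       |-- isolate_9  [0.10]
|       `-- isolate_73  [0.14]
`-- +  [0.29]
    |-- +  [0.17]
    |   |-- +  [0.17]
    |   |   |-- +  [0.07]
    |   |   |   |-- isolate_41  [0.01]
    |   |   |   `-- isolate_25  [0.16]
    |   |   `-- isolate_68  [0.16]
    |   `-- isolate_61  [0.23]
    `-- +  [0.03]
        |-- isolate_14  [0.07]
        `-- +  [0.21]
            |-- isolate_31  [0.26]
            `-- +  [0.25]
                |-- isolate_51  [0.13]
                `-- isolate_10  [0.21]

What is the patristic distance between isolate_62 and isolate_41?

The path runs isolate_62 → … → MRCA → … → isolate_41; the MRCA is the root of the tree.
Branch lengths along that path: 0.17 + 0.22 + 0.29 + 0.17 + 0.17 + 0.07 + 0.01 = 1.10.

1.10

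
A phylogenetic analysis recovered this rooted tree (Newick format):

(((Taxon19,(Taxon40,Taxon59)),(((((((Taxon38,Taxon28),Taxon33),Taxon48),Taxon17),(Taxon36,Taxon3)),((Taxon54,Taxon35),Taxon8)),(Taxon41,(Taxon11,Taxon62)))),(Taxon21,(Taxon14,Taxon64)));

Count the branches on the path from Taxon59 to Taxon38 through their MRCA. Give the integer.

The MRCA of Taxon59 and Taxon38 is the node subtending ((Taxon19,(Taxon40,Taxon59)),(((((((Taxon38,Taxon28),Taxon33),Taxon48),Taxon17),(Taxon36,Taxon3)),((Taxon54,Taxon35),Taxon8)),(Taxon41,(Taxon11,Taxon62)))).
From Taxon59 up to that node: 3 branches. From Taxon38 up to the same node: 8 branches. Total: 3 + 8 = 11.

11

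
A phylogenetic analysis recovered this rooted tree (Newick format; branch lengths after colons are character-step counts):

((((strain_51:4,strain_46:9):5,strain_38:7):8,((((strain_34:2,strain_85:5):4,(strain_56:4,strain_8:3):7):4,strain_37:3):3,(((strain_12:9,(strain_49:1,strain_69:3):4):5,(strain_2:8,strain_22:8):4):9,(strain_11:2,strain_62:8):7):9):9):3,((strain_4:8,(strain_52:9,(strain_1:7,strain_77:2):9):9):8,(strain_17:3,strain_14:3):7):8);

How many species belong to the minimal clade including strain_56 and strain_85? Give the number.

The MRCA of strain_56 and strain_85 is the node subtending ((strain_34,strain_85),(strain_56,strain_8)).
That clade contains 4 terminal taxa: strain_34, strain_56, strain_8, strain_85.

4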